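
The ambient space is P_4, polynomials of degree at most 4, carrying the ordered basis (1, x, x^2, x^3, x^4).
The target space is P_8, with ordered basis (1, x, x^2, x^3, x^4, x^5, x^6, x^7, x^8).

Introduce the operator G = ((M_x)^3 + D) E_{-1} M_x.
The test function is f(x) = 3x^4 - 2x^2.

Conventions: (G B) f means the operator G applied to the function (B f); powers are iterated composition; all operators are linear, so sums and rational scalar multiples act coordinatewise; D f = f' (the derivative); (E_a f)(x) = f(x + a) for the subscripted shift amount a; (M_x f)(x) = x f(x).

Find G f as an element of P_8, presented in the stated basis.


M_x f = 3x^5 - 2x^3
E_{-1} M_x f = 3x^5 - 15x^4 + 28x^3 - 24x^2 + 9x - 1
M_x (E_{-1} M_x) f = 3x^6 - 15x^5 + 28x^4 - 24x^3 + 9x^2 - x
M_x M_x (E_{-1} M_x) f = 3x^7 - 15x^6 + 28x^5 - 24x^4 + 9x^3 - x^2
M_x M_x M_x (E_{-1} M_x) f = 3x^8 - 15x^7 + 28x^6 - 24x^5 + 9x^4 - x^3
D (E_{-1} M_x) f = 15x^4 - 60x^3 + 84x^2 - 48x + 9
((M_x)^3 + D) (E_{-1} M_x) f = 3x^8 - 15x^7 + 28x^6 - 24x^5 + 24x^4 - 61x^3 + 84x^2 - 48x + 9

the image equals g(x) = 3x^8 - 15x^7 + 28x^6 - 24x^5 + 24x^4 - 61x^3 + 84x^2 - 48x + 9


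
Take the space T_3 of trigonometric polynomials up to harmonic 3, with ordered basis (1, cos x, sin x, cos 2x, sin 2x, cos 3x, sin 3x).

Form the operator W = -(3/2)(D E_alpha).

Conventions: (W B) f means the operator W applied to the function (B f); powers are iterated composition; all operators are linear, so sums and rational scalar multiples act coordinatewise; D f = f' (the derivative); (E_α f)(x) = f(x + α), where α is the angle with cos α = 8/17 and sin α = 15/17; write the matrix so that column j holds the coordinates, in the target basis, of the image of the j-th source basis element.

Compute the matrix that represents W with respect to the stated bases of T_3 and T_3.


the matrix is [[0, 0, 0, 0, 0, 0, 0]; [0, 45/34, -12/17, 0, 0, 0, 0]; [0, 12/17, 45/34, 0, 0, 0, 0]; [0, 0, 0, 720/289, 483/289, 0, 0]; [0, 0, 0, -483/289, 720/289, 0, 0]; [0, 0, 0, 0, 0, -4455/9826, 21996/4913]; [0, 0, 0, 0, 0, -21996/4913, -4455/9826]] (rows listed top to bottom)

image of 1: 0
image of cos x: (45/34)cos x + (12/17)sin x
image of sin x: -(12/17)cos x + (45/34)sin x
image of cos 2x: (720/289)cos 2x - (483/289)sin 2x
image of sin 2x: (483/289)cos 2x + (720/289)sin 2x
image of cos 3x: -(4455/9826)cos 3x - (21996/4913)sin 3x
image of sin 3x: (21996/4913)cos 3x - (4455/9826)sin 3x
each image's coordinates form column j of the matrix


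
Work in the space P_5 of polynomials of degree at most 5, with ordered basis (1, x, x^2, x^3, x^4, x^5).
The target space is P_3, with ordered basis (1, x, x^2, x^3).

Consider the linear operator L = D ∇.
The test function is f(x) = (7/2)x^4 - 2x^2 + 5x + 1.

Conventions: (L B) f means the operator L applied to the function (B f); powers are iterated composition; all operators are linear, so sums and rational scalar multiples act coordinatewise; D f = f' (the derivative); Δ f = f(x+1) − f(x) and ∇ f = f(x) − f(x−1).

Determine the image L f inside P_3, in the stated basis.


the result is g(x) = 42x^2 - 42x + 10

∇ f = 14x^3 - 21x^2 + 10x + 7/2
D ∇ f = 42x^2 - 42x + 10


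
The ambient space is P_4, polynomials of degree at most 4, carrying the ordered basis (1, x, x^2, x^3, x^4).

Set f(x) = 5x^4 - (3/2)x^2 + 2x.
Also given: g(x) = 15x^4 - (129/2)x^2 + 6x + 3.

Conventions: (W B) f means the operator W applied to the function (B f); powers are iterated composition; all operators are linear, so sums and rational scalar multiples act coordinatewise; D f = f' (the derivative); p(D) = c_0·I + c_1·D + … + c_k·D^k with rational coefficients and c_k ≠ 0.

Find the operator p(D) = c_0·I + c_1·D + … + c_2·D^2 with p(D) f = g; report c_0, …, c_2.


c_0 = 3, c_1 = 0, c_2 = -1

D^0 f = 5x^4 - (3/2)x^2 + 2x
D^1 f = 20x^3 - 3x + 2
D^2 f = 60x^2 - 3
matching coefficients of g against c_0 f + c_1 Df + … from the top degree down determines the c_i
solution: c_0 = 3, c_1 = 0, c_2 = -1


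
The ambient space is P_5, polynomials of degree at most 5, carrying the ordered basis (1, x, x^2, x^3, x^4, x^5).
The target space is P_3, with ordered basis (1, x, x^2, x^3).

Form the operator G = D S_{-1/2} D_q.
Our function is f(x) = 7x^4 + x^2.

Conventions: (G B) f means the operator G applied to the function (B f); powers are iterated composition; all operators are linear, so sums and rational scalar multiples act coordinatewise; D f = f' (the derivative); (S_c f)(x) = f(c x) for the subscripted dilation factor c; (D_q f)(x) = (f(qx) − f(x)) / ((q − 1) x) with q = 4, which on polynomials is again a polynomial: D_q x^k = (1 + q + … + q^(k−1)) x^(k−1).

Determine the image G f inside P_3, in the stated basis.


g(x) = -(1785/8)x^2 - 5/2

D_q f = 595x^3 + 5x
S_{-1/2} D_q f = -(595/8)x^3 - (5/2)x
D (S_{-1/2} D_q) f = -(1785/8)x^2 - 5/2


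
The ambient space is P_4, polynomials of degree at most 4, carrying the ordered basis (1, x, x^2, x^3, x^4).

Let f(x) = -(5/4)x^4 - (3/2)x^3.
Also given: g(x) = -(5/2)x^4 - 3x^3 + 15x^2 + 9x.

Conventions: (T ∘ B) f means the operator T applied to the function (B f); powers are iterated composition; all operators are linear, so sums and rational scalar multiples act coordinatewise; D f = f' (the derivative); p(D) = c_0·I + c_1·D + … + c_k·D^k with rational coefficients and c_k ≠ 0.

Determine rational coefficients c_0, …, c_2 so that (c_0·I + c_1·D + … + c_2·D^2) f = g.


c_0 = 2, c_1 = 0, c_2 = -1

D^0 f = -(5/4)x^4 - (3/2)x^3
D^1 f = -5x^3 - (9/2)x^2
D^2 f = -15x^2 - 9x
matching coefficients of g against c_0 f + c_1 Df + … from the top degree down determines the c_i
solution: c_0 = 2, c_1 = 0, c_2 = -1


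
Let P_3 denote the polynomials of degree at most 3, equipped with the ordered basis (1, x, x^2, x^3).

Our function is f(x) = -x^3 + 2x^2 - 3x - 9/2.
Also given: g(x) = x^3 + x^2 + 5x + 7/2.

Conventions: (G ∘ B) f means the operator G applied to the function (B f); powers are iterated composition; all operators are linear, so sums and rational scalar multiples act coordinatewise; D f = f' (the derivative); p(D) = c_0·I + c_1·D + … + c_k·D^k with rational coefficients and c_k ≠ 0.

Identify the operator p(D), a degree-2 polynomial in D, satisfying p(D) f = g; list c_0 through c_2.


D^0 f = -x^3 + 2x^2 - 3x - 9/2
D^1 f = -3x^2 + 4x - 3
D^2 f = -6x + 4
matching coefficients of g against c_0 f + c_1 Df + … from the top degree down determines the c_i
solution: c_0 = -1, c_1 = -1, c_2 = -1

p(D) = -I − D − D^2, i.e. c_0 = -1, c_1 = -1, c_2 = -1


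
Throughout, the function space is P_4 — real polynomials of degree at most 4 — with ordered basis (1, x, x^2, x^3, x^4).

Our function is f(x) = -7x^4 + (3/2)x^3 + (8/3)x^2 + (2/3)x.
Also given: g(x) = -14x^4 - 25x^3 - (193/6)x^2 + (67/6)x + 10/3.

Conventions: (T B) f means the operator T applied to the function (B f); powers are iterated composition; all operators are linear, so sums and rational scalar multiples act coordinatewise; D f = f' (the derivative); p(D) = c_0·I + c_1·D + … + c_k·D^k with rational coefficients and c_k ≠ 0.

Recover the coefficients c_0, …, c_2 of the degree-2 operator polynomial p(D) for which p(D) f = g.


p(D) = 2·I + D + (1/2)·D^2, i.e. c_0 = 2, c_1 = 1, c_2 = 1/2

D^0 f = -7x^4 + (3/2)x^3 + (8/3)x^2 + (2/3)x
D^1 f = -28x^3 + (9/2)x^2 + (16/3)x + 2/3
D^2 f = -84x^2 + 9x + 16/3
matching coefficients of g against c_0 f + c_1 Df + … from the top degree down determines the c_i
solution: c_0 = 2, c_1 = 1, c_2 = 1/2


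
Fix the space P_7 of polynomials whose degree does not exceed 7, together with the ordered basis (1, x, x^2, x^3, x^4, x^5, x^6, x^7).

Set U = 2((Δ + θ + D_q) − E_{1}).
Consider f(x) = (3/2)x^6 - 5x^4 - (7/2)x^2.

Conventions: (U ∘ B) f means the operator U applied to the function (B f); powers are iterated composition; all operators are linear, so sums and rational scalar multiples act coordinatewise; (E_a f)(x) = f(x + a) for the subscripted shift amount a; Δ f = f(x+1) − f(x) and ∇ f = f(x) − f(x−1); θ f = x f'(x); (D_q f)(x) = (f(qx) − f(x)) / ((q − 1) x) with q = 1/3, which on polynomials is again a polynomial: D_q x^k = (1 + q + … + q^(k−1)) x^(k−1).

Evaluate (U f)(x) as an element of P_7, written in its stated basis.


g(x) = 15x^6 + (364/81)x^5 - 30x^4 - (400/27)x^3 - 7x^2 - (28/3)x

Δ f = 9x^5 + (45/2)x^4 + 10x^3 - (15/2)x^2 - 18x - 7
θ f = 9x^6 - 20x^4 - 7x^2
D_q f = (182/81)x^5 - (200/27)x^3 - (14/3)x
(Δ + θ + D_q) f = 9x^6 + (911/81)x^5 + (5/2)x^4 + (70/27)x^3 - (29/2)x^2 - (68/3)x - 7
E_{1} f = (3/2)x^6 + 9x^5 + (35/2)x^4 + 10x^3 - 11x^2 - 18x - 7
(-E_{1}) f = -(3/2)x^6 - 9x^5 - (35/2)x^4 - 10x^3 + 11x^2 + 18x + 7
((Δ + θ + D_q) − E_{1}) f = (15/2)x^6 + (182/81)x^5 - 15x^4 - (200/27)x^3 - (7/2)x^2 - (14/3)x
(2((Δ + θ + D_q) − E_{1})) f = 15x^6 + (364/81)x^5 - 30x^4 - (400/27)x^3 - 7x^2 - (28/3)x


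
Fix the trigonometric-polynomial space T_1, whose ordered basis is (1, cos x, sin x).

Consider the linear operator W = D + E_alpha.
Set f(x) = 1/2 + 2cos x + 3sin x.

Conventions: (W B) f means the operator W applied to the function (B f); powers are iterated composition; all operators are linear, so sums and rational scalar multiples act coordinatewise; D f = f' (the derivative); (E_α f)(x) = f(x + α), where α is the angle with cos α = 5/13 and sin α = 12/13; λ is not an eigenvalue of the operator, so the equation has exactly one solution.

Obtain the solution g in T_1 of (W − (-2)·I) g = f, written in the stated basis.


write g with unknown coordinates in the stated basis and equate coefficients in (W − (-2)·I) g = f
solving from the highest basis element down gives g = 1/6 - (13/122)cos x + (143/122)sin x
check: W g = 1/6 + (135/61)cos x + (40/61)sin x
so W g − (-2)·g = 1/2 + 2cos x + 3sin x = f ✓

the result is g(x) = 1/6 - (13/122)cos x + (143/122)sin x


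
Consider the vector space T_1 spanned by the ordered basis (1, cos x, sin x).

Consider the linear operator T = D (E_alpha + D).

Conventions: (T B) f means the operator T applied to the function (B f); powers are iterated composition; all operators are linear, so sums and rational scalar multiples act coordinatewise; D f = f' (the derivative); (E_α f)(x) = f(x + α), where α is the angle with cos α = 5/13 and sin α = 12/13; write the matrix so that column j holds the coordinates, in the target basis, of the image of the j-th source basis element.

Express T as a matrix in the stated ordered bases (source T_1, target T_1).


image of 1: 0
image of cos x: -(25/13)cos x - (5/13)sin x
image of sin x: (5/13)cos x - (25/13)sin x
each image's coordinates form column j of the matrix

the matrix is [[0, 0, 0]; [0, -25/13, 5/13]; [0, -5/13, -25/13]] (rows listed top to bottom)


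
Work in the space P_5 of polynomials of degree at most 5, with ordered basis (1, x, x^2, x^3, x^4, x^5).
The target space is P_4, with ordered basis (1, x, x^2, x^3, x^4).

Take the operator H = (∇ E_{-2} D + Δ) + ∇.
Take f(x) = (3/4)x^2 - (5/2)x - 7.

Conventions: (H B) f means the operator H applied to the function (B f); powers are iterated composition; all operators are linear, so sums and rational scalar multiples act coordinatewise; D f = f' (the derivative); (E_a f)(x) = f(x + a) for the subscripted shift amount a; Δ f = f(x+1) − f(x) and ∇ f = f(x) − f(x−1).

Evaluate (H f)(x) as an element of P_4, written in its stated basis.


D f = (3/2)x - 5/2
E_{-2} D f = (3/2)x - 11/2
∇ (E_{-2} D) f = 3/2
Δ f = (3/2)x - 7/4
(∇ E_{-2} D + Δ) f = (3/2)x - 1/4
∇ f = (3/2)x - 13/4
((∇ E_{-2} D + Δ) + ∇) f = 3x - 7/2

the result is g(x) = 3x - 7/2


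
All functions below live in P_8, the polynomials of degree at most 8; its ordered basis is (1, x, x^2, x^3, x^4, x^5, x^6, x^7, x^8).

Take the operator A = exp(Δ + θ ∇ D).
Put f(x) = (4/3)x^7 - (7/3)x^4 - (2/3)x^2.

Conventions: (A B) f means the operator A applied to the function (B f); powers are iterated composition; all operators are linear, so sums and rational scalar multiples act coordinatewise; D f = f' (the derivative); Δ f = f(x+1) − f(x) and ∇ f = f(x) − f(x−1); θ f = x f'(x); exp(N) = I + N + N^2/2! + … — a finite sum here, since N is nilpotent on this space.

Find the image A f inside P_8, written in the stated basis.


order-1 term: (28/3)x^6 + 308x^5 - (1540/3)x^4 + (1792/3)x^3 - 322x^2 + (248/3)x - 5/3
order-2 term: 28x^5 + 1400x^4 + (27020/3)x^3 - 13874x^2 + (24472/3)x + 81
order-3 term: (140/3)x^4 + 2520x^3 + 22540x^2 + (42812/3)x + 4718/3
order-4 term: (140/3)x^3 + 2240x^2 + (50540/3)x + 29533/3
order-5 term: 28x^2 + 980x + 11480/3
order-6 term: (28/3)x + 168
order-7 term: 4/3
the series for exp(Δ + θ ∇ D) f terminates at order 7
exp(Δ + θ ∇ D) f = (4/3)x^7 + (28/3)x^6 + 336x^5 + 931x^4 + (36512/3)x^3 + (31834/3)x^2 + (121040/3)x + 46477/3

g(x) = (4/3)x^7 + (28/3)x^6 + 336x^5 + 931x^4 + (36512/3)x^3 + (31834/3)x^2 + (121040/3)x + 46477/3


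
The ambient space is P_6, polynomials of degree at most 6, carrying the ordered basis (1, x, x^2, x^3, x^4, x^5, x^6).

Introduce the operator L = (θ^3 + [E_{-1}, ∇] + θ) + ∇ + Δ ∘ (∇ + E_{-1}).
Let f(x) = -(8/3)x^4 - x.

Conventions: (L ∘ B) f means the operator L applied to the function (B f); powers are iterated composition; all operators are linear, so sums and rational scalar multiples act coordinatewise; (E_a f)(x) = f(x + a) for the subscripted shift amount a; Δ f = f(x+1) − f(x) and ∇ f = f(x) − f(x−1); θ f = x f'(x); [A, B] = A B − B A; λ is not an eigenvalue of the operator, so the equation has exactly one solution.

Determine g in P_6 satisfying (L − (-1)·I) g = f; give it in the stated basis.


write g with unknown coordinates in the stated basis and equate coefficients in (L − (-1)·I) g = f
solving from the highest basis element down gives g = -(8/207)x^4 + (64/6417)x^3 - (128/23529)x^2 - (47227/211761)x + 90230/211761
check: L g = -(544/207)x^4 - (64/6417)x^3 + (128/23529)x^2 - (164534/211761)x - 90230/211761
so L g − (-1)·g = -(8/3)x^4 - x = f ✓

the image equals g(x) = -(8/207)x^4 + (64/6417)x^3 - (128/23529)x^2 - (47227/211761)x + 90230/211761


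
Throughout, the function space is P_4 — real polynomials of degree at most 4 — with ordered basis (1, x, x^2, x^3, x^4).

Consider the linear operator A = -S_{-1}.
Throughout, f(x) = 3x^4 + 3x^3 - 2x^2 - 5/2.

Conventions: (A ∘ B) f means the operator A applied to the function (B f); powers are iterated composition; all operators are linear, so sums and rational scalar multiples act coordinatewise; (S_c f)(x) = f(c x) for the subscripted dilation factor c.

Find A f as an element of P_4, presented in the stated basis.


S_{-1} f = 3x^4 - 3x^3 - 2x^2 - 5/2
(-S_{-1}) f = -3x^4 + 3x^3 + 2x^2 + 5/2

the result is g(x) = -3x^4 + 3x^3 + 2x^2 + 5/2


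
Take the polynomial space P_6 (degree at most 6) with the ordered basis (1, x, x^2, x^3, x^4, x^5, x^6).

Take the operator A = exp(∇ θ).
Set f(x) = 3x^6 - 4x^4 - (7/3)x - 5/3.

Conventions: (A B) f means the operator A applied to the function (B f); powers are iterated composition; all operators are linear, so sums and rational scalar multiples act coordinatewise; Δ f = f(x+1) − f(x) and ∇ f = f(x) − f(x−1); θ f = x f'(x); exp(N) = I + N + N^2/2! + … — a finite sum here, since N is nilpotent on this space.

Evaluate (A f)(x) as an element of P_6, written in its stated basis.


order-1 term: 108x^5 - 270x^4 + 296x^3 - 174x^2 + 44x - 13/3
order-2 term: 1350x^4 - 4860x^3 + 7272x^2 - 5190x + 1450
order-3 term: 7200x^3 - 25380x^2 + 31476x - 13238
order-4 term: 16200x^2 - 41580x + 25959
order-5 term: 12960x - 14796
order-6 term: 2160
the series for exp(∇ θ) f terminates at order 6
exp(∇ θ) f = 3x^6 + 108x^5 + 1076x^4 + 2636x^3 - 2082x^2 - (6877/3)x + 1529

g(x) = 3x^6 + 108x^5 + 1076x^4 + 2636x^3 - 2082x^2 - (6877/3)x + 1529


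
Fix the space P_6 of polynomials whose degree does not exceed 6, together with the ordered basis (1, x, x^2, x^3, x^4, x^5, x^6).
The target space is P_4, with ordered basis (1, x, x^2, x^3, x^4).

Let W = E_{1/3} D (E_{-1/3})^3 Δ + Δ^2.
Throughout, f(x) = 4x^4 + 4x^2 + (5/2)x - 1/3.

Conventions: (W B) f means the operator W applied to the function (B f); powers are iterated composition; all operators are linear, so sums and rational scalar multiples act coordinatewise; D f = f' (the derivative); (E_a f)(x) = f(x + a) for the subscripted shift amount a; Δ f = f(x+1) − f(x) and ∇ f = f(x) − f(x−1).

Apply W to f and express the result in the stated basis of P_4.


Δ f = 16x^3 + 24x^2 + 24x + 21/2
E_{-1/3} Δ f = 16x^3 + 8x^2 + (40/3)x + 247/54
E_{-1/3} E_{-1/3} Δ f = 16x^3 - 8x^2 + (40/3)x + 23/54
E_{-1/3} E_{-1/3} E_{-1/3} Δ f = 16x^3 - 24x^2 + 24x - 11/2
D (E_{-1/3})^3 Δ f = 48x^2 - 48x + 24
E_{1/3} D (E_{-1/3})^3 Δ f = 48x^2 - 16x + 40/3
Δ f = 16x^3 + 24x^2 + 24x + 21/2
Δ Δ f = 48x^2 + 96x + 64
(E_{1/3} D (E_{-1/3})^3 Δ + Δ^2) f = 96x^2 + 80x + 232/3

the result is g(x) = 96x^2 + 80x + 232/3


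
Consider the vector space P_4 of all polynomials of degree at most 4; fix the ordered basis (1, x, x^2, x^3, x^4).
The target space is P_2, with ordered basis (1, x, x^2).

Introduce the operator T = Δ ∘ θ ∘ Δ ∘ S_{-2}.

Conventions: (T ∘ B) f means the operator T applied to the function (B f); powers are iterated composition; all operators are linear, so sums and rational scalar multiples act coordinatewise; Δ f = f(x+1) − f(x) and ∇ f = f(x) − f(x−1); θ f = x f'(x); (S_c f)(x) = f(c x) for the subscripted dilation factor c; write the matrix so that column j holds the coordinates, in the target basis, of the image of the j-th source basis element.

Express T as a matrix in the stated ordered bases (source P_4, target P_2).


image of 1: 0
image of x: 0
image of x^2: 8
image of x^3: -96x - 72
image of x^4: 576x^2 + 960x + 448
each image's coordinates form column j of the matrix

the matrix is [[0, 0, 8, -72, 448]; [0, 0, 0, -96, 960]; [0, 0, 0, 0, 576]] (rows listed top to bottom)


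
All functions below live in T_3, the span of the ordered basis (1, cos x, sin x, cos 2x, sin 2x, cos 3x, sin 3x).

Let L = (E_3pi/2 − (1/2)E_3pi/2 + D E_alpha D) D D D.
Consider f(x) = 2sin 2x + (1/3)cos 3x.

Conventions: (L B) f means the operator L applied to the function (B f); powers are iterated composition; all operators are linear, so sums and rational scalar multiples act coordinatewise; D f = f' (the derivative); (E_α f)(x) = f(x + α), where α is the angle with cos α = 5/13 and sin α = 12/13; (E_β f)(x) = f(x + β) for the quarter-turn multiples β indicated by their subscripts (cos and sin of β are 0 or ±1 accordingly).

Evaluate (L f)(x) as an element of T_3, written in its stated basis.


the result is g(x) = -(6264/169)cos 2x - (7680/169)sin 2x + (153909/4394)cos 3x + (164835/2197)sin 3x

D f = 4cos 2x - sin 3x
D D f = -8sin 2x - 3cos 3x
D D D f = -16cos 2x + 9sin 3x
E_3pi/2 (D D) D f = 16cos 2x + 9cos 3x
E_3pi/2 (D D) D f = 16cos 2x + 9cos 3x
(-(1/2)E_3pi/2) (D D) D f = -8cos 2x - (9/2)cos 3x
D (D D) D f = 32sin 2x + 27cos 3x
E_alpha D (D D) D f = (3840/169)cos 2x - (3808/169)sin 2x - (54945/2197)cos 3x + (22356/2197)sin 3x
D E_alpha D (D D) D f = -(7616/169)cos 2x - (7680/169)sin 2x + (67068/2197)cos 3x + (164835/2197)sin 3x
(E_3pi/2 − (1/2)E_3pi/2 + D E_alpha D) (D D) D f = -(6264/169)cos 2x - (7680/169)sin 2x + (153909/4394)cos 3x + (164835/2197)sin 3x


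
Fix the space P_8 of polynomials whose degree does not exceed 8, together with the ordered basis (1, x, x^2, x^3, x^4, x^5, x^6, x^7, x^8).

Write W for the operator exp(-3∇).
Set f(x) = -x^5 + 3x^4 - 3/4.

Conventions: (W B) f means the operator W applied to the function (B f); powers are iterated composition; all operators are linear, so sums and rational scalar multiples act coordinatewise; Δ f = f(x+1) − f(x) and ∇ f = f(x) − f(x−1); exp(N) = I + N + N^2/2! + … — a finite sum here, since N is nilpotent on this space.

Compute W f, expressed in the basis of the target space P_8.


order-1 term: 15x^4 - 66x^3 + 84x^2 - 51x + 12
order-2 term: -90x^3 + 432x^2 - 639x + 324
order-3 term: 270x^2 - 1134x + 1161
order-4 term: -405x + 1053
order-5 term: 243
the series for exp(-3∇) f terminates at order 5
exp(-3∇) f = -x^5 + 18x^4 - 156x^3 + 786x^2 - 2229x + 11169/4

g(x) = -x^5 + 18x^4 - 156x^3 + 786x^2 - 2229x + 11169/4


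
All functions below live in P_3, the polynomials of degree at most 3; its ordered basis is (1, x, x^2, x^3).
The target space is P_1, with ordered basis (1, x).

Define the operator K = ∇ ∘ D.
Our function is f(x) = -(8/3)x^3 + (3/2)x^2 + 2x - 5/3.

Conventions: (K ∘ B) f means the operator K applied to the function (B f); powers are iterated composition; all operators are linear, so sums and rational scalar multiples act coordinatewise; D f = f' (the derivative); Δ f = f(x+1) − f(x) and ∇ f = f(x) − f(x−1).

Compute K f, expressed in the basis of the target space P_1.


D f = -8x^2 + 3x + 2
∇ D f = -16x + 11

the result is g(x) = -16x + 11


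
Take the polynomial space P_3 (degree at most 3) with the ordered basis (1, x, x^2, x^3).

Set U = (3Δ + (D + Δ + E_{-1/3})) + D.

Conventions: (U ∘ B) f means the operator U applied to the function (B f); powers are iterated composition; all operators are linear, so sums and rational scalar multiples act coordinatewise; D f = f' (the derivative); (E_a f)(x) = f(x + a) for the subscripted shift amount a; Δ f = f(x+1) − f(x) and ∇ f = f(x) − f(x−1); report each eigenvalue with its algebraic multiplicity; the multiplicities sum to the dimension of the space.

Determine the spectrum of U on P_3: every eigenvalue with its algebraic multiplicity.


image of 1: 1
image of x: x + 17/3
image of x^2: x^2 + (34/3)x + 37/9
image of x^3: x^3 + 17x^2 + (37/3)x + 107/27
the matrix is upper triangular; its diagonal is (1, 1, 1, 1)
for a triangular matrix the eigenvalues are the diagonal entries, with algebraic multiplicity their repetition count

λ = 1 (multiplicity 4)


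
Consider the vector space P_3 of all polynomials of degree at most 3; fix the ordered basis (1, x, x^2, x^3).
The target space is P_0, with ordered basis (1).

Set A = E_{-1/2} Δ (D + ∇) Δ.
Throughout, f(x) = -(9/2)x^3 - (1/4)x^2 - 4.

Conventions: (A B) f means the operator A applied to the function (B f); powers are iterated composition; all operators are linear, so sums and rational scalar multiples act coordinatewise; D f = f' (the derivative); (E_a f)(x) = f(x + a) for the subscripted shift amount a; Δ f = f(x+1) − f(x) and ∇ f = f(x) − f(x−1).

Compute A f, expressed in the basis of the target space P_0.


Δ f = -(27/2)x^2 - 14x - 19/4
D Δ f = -27x - 14
∇ Δ f = -27x - 1/2
(D + ∇) Δ f = -54x - 29/2
Δ (D + ∇) Δ f = -54
E_{-1/2} Δ (D + ∇) Δ f = -54

g(x) = -54


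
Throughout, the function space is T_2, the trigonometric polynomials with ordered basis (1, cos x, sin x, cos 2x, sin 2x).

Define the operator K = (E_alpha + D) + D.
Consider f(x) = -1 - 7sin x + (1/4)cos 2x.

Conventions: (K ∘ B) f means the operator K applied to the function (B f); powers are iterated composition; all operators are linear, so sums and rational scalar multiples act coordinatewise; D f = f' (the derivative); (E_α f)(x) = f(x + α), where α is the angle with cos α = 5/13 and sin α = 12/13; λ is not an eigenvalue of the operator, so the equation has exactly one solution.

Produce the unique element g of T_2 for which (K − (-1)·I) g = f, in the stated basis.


the result is g(x) = -1/2 + (133/68)cos x - (63/68)sin x + (25/7528)cos 2x + (199/3764)sin 2x

write g with unknown coordinates in the stated basis and equate coefficients in (K − (-1)·I) g = f
solving from the highest basis element down gives g = -1/2 + (133/68)cos x - (63/68)sin x + (25/7528)cos 2x + (199/3764)sin 2x
check: K g = -1/2 - (133/68)cos x - (413/68)sin x + (1857/7528)cos 2x - (199/3764)sin 2x
so K g − (-1)·g = -1 - 7sin x + (1/4)cos 2x = f ✓


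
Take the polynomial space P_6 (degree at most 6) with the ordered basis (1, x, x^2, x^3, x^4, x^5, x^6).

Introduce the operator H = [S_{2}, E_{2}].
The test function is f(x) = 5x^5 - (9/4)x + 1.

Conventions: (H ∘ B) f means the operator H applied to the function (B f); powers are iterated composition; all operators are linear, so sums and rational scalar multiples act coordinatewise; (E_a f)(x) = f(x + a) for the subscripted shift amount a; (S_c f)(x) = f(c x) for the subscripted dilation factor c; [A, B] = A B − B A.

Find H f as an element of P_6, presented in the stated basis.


E_{2} f = 5x^5 + 50x^4 + 200x^3 + 400x^2 + (1591/4)x + 313/2
S_{2} E_{2} f = 160x^5 + 800x^4 + 1600x^3 + 1600x^2 + (1591/2)x + 313/2
S_{2} f = 160x^5 - (9/2)x + 1
E_{2} S_{2} f = 160x^5 + 1600x^4 + 6400x^3 + 12800x^2 + (25591/2)x + 5112
[S_{2}, E_{2}] f = -800x^4 - 4800x^3 - 11200x^2 - 12000x - 9911/2

the image equals g(x) = -800x^4 - 4800x^3 - 11200x^2 - 12000x - 9911/2


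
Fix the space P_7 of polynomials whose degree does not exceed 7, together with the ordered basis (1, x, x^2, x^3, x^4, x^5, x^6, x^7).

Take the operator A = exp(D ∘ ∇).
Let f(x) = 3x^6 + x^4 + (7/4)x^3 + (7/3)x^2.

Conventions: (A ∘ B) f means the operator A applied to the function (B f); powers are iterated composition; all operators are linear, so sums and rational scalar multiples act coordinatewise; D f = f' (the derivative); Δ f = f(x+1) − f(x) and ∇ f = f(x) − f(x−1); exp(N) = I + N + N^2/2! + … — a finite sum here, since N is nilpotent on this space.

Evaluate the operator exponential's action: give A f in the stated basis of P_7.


order-1 term: 90x^4 - 180x^3 + 192x^2 - (183/2)x + 257/12
order-2 term: 540x^2 - 1080x + 642
order-3 term: 360
the series for exp(D ∘ ∇) f terminates at order 3
exp(D ∘ ∇) f = 3x^6 + 91x^4 - (713/4)x^3 + (2203/3)x^2 - (2343/2)x + 12281/12

g(x) = 3x^6 + 91x^4 - (713/4)x^3 + (2203/3)x^2 - (2343/2)x + 12281/12


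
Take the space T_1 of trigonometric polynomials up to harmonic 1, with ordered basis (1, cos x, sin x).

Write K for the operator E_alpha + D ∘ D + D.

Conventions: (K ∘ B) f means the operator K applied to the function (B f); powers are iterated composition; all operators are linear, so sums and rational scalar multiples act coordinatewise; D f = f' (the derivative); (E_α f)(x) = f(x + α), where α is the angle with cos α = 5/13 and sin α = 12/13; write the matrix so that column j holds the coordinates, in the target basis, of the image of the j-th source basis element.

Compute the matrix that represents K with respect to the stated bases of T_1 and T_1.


the matrix is [[1, 0, 0]; [0, -8/13, 25/13]; [0, -25/13, -8/13]] (rows listed top to bottom)

image of 1: 1
image of cos x: -(8/13)cos x - (25/13)sin x
image of sin x: (25/13)cos x - (8/13)sin x
each image's coordinates form column j of the matrix


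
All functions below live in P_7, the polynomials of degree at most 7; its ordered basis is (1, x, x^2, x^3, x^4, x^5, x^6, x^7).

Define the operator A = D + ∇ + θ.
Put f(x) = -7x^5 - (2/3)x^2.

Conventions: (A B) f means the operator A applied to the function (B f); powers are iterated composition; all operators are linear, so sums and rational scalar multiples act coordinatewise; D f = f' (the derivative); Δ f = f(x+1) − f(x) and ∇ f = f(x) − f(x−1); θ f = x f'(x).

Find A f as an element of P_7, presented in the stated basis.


the result is g(x) = -35x^5 - 70x^4 + 70x^3 - (214/3)x^2 + (97/3)x - 19/3

D f = -35x^4 - (4/3)x
∇ f = -35x^4 + 70x^3 - 70x^2 + (101/3)x - 19/3
θ f = -35x^5 - (4/3)x^2
(D + ∇ + θ) f = -35x^5 - 70x^4 + 70x^3 - (214/3)x^2 + (97/3)x - 19/3


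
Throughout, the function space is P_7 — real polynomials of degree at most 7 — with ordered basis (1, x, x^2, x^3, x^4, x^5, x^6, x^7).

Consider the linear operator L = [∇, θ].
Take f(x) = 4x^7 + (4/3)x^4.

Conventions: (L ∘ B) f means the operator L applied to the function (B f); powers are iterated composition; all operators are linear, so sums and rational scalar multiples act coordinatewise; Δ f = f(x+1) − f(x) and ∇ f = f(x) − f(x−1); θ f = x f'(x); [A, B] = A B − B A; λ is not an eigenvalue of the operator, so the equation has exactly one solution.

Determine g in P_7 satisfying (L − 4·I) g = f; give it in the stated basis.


the result is g(x) = -x^7 - (7/4)x^6 + (63/8)x^5 - (347/96)x^4 - (3287/96)x^3 + (5661/128)x^2 + (5281/256)x - 86945/3072

write g with unknown coordinates in the stated basis and equate coefficients in (L − 4·I) g = f
solving from the highest basis element down gives g = -x^7 - (7/4)x^6 + (63/8)x^5 - (347/96)x^4 - (3287/96)x^3 + (5661/128)x^2 + (5281/256)x - 86945/3072
check: L g = -7x^6 + (63/2)x^5 - (105/8)x^4 - (3287/24)x^3 + (5661/32)x^2 + (5281/64)x - 86945/768
so L g − 4·g = 4x^7 + (4/3)x^4 = f ✓


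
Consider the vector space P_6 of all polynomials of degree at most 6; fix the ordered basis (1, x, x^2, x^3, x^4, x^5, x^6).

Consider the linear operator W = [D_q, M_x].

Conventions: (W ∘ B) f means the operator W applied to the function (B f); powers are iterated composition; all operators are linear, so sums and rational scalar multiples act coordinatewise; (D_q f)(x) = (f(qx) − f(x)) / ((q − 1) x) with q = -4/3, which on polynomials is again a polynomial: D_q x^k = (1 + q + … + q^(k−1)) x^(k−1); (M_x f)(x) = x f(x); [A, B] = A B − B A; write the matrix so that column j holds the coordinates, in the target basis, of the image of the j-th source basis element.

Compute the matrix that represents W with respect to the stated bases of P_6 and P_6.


image of 1: 1
image of x: -(4/3)x
image of x^2: (16/9)x^2
image of x^3: -(64/27)x^3
image of x^4: (256/81)x^4
image of x^5: -(1024/243)x^5
image of x^6: (4096/729)x^6
each image's coordinates form column j of the matrix

the matrix is [[1, 0, 0, 0, 0, 0, 0]; [0, -4/3, 0, 0, 0, 0, 0]; [0, 0, 16/9, 0, 0, 0, 0]; [0, 0, 0, -64/27, 0, 0, 0]; [0, 0, 0, 0, 256/81, 0, 0]; [0, 0, 0, 0, 0, -1024/243, 0]; [0, 0, 0, 0, 0, 0, 4096/729]] (rows listed top to bottom)


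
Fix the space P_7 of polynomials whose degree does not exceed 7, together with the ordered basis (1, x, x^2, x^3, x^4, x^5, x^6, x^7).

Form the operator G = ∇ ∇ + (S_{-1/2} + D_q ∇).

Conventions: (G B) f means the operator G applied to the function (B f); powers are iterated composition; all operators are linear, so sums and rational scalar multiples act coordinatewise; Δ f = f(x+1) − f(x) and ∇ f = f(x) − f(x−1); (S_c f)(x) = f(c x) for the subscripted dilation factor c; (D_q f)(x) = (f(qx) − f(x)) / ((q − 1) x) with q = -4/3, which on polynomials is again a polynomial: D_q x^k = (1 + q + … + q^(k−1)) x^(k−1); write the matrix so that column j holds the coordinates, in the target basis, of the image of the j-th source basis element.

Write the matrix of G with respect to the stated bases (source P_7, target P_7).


the matrix is [[1, 0, 4, -9, 18, -35, 68, -133]; [0, -1/2, 0, 5, -22, 200/3, -175, 427]; [0, 0, 1/4, 0, 160/9, -670/9, 2150/9, -6125/9]; [0, 0, 0, -1/8, 0, 415/27, -955/9, 12355/27]; [0, 0, 0, 0, 1/16, 0, 1172/27, -6937/27]; [0, 0, 0, 0, 0, -1/32, 0, 6839/243]; [0, 0, 0, 0, 0, 0, 1/64, 0]; [0, 0, 0, 0, 0, 0, 0, -1/128]] (rows listed top to bottom)

image of 1: 1
image of x: -(1/2)x
image of x^2: (1/4)x^2 + 4
image of x^3: -(1/8)x^3 + 5x - 9
image of x^4: (1/16)x^4 + (160/9)x^2 - 22x + 18
image of x^5: -(1/32)x^5 + (415/27)x^3 - (670/9)x^2 + (200/3)x - 35
image of x^6: (1/64)x^6 + (1172/27)x^4 - (955/9)x^3 + (2150/9)x^2 - 175x + 68
image of x^7: -(1/128)x^7 + (6839/243)x^5 - (6937/27)x^4 + (12355/27)x^3 - (6125/9)x^2 + 427x - 133
each image's coordinates form column j of the matrix


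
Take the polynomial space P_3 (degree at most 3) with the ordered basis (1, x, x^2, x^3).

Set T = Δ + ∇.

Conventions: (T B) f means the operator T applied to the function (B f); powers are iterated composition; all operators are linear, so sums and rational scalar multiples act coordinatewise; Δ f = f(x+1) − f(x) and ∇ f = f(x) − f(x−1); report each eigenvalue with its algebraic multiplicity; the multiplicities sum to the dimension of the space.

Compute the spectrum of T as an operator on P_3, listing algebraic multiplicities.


λ = 0 (multiplicity 4)

image of 1: 0
image of x: 2
image of x^2: 4x
image of x^3: 6x^2 + 2
the matrix is upper triangular; its diagonal is (0, 0, 0, 0)
for a triangular matrix the eigenvalues are the diagonal entries, with algebraic multiplicity their repetition count


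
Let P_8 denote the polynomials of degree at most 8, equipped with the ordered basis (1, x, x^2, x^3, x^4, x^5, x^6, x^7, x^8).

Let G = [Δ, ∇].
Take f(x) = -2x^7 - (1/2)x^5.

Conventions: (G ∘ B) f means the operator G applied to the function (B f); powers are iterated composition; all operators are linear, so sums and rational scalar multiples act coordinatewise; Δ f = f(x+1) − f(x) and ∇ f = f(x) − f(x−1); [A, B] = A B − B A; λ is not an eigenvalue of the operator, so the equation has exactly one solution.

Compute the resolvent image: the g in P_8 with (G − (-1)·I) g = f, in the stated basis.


write g with unknown coordinates in the stated basis and equate coefficients in (G − (-1)·I) g = f
solving from the highest basis element down gives g = -2x^7 - (1/2)x^5
check: G g = 0
so G g − (-1)·g = -2x^7 - (1/2)x^5 = f ✓

g(x) = -2x^7 - (1/2)x^5


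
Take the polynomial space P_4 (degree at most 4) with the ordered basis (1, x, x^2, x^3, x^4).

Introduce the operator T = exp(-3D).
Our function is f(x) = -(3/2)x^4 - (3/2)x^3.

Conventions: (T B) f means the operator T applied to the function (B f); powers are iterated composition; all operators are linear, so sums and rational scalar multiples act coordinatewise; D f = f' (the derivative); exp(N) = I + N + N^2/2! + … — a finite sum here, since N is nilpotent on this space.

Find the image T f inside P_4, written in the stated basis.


order-1 term: 18x^3 + (27/2)x^2
order-2 term: -81x^2 - (81/2)x
order-3 term: 162x + 81/2
order-4 term: -243/2
the series for exp(-3D) f terminates at order 4
exp(-3D) f = -(3/2)x^4 + (33/2)x^3 - (135/2)x^2 + (243/2)x - 81

the image equals g(x) = -(3/2)x^4 + (33/2)x^3 - (135/2)x^2 + (243/2)x - 81


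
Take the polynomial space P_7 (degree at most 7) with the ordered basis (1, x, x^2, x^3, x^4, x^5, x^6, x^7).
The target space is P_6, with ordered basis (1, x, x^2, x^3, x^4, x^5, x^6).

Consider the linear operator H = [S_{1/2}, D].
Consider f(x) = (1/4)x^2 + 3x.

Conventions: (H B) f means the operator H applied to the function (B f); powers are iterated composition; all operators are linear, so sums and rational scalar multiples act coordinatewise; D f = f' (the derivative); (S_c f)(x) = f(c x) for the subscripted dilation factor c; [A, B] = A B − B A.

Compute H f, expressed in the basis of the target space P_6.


D f = (1/2)x + 3
S_{1/2} D f = (1/4)x + 3
S_{1/2} f = (1/16)x^2 + (3/2)x
D S_{1/2} f = (1/8)x + 3/2
[S_{1/2}, D] f = (1/8)x + 3/2

g(x) = (1/8)x + 3/2


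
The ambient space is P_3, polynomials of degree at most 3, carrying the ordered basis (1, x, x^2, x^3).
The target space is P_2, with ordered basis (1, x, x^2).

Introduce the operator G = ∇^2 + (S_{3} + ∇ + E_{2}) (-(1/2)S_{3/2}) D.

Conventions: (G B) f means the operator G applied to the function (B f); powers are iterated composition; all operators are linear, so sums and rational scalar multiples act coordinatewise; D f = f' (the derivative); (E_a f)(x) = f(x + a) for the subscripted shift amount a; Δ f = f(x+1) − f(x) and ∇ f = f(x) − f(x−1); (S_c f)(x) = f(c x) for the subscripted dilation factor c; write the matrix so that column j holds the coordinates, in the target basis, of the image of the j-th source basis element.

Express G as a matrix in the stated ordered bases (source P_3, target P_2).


image of 1: 0
image of x: -1
image of x^2: -6x - 5/2
image of x^3: -(135/4)x^2 - (57/4)x - 129/8
each image's coordinates form column j of the matrix

the matrix is [[0, -1, -5/2, -129/8]; [0, 0, -6, -57/4]; [0, 0, 0, -135/4]] (rows listed top to bottom)


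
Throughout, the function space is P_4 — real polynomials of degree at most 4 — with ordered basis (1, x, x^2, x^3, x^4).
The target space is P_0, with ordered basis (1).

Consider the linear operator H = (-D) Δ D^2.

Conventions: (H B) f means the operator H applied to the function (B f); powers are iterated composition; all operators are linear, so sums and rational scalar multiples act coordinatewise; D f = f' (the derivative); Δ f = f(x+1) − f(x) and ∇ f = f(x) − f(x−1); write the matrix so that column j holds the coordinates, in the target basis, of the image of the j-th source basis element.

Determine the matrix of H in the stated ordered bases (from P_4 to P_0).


the matrix is [[0, 0, 0, 0, -24]] (rows listed top to bottom)

image of 1: 0
image of x: 0
image of x^2: 0
image of x^3: 0
image of x^4: -24
each image's coordinates form column j of the matrix


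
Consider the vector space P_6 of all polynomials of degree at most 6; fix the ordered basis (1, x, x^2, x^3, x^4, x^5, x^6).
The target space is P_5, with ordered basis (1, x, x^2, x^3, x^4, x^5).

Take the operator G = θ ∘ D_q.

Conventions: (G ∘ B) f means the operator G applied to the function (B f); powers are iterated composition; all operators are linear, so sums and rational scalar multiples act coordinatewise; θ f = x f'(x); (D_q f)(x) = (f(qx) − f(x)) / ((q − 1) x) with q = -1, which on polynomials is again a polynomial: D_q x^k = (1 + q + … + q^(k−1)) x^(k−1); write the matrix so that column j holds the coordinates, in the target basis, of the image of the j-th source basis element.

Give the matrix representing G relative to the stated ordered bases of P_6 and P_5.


the matrix is [[0, 0, 0, 0, 0, 0, 0]; [0, 0, 0, 0, 0, 0, 0]; [0, 0, 0, 2, 0, 0, 0]; [0, 0, 0, 0, 0, 0, 0]; [0, 0, 0, 0, 0, 4, 0]; [0, 0, 0, 0, 0, 0, 0]] (rows listed top to bottom)

image of 1: 0
image of x: 0
image of x^2: 0
image of x^3: 2x^2
image of x^4: 0
image of x^5: 4x^4
image of x^6: 0
each image's coordinates form column j of the matrix


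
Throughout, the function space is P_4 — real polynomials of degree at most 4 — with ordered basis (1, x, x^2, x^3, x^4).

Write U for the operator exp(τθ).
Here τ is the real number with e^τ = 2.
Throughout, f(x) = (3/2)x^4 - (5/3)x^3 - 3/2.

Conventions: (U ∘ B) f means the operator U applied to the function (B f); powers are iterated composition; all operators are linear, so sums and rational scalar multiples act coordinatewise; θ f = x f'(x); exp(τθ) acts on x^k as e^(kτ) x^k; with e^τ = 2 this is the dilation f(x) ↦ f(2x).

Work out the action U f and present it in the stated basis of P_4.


exp(τθ) x^k = e^(kτ) x^k; with e^τ = 2 this sends x^k to 2^k x^k
x^3 ↦ 8 x^3
x^4 ↦ 16 x^4
applying this coordinatewise to f: exp(τθ) f = 24x^4 - (40/3)x^3 - 3/2

the image equals g(x) = 24x^4 - (40/3)x^3 - 3/2


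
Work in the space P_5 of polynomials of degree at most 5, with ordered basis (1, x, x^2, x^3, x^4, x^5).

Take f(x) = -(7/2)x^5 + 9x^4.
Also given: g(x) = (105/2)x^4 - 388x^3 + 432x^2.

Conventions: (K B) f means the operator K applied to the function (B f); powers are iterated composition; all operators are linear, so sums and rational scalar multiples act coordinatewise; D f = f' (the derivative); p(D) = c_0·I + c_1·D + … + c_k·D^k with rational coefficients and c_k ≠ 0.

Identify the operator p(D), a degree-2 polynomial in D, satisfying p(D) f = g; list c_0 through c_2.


p(D) = -3·D + 4·D^2, i.e. c_0 = 0, c_1 = -3, c_2 = 4

D^0 f = -(7/2)x^5 + 9x^4
D^1 f = -(35/2)x^4 + 36x^3
D^2 f = -70x^3 + 108x^2
matching coefficients of g against c_0 f + c_1 Df + … from the top degree down determines the c_i
solution: c_0 = 0, c_1 = -3, c_2 = 4


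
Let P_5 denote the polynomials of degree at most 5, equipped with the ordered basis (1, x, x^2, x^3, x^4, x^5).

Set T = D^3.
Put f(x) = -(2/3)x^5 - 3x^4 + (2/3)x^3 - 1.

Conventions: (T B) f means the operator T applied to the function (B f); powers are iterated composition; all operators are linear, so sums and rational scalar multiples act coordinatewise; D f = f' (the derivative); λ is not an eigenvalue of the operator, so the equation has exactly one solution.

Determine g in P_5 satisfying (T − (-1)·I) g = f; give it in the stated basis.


the image equals g(x) = -(2/3)x^5 - 3x^4 + (2/3)x^3 + 40x^2 + 72x - 5

write g with unknown coordinates in the stated basis and equate coefficients in (T − (-1)·I) g = f
solving from the highest basis element down gives g = -(2/3)x^5 - 3x^4 + (2/3)x^3 + 40x^2 + 72x - 5
check: T g = -40x^2 - 72x + 4
so T g − (-1)·g = -(2/3)x^5 - 3x^4 + (2/3)x^3 - 1 = f ✓
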